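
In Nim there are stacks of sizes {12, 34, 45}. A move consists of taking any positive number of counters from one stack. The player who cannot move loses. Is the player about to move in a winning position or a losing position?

Nim-sum: 12 ⊕ 34 ⊕ 45 = 3.
The nim-sum is 3 ≠ 0, so this is an N-position: the player to move can win.

Winning position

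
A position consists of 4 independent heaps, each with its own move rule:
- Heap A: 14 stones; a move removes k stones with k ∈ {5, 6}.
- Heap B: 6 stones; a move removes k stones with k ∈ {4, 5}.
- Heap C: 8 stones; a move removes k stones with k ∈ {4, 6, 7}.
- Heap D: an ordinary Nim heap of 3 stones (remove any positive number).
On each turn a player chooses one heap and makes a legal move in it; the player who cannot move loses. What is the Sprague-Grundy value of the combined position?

For heap A, compute g(0), g(1), … with moves {5, 6}:
g(0) = mex{} = 0
g(1) = mex{} = 0
g(2) = mex{} = 0
g(3) = mex{} = 0
g(4) = mex{} = 0
g(5) = mex{0} = 1
g(6) = mex{0} = 1
g(7) = mex{0} = 1
g(8) = mex{0} = 1
g(9) = mex{0} = 1
g(10) = mex{0,1} = 2
g(11) = mex{1} = 0
g(12) = mex{1} = 0
g(13) = mex{1} = 0
g(14) = mex{1} = 0
So g(14) = 0.
Grundy values for heap B (subtraction set {4, 5}):
g(0) = mex{} = 0
g(1) = mex{} = 0
g(2) = mex{} = 0
g(3) = mex{} = 0
g(4) = mex{0} = 1
g(5) = mex{0} = 1
g(6) = mex{0} = 1
So g(6) = 1.
Build the Grundy sequence for heap C with g(k) = mex{g(k−s) : s ∈ {4, 6, 7}, s ≤ k}:
g(0) = mex{} = 0
g(1) = mex{} = 0
g(2) = mex{} = 0
g(3) = mex{} = 0
g(4) = mex{0} = 1
g(5) = mex{0} = 1
g(6) = mex{0} = 1
g(7) = mex{0} = 1
g(8) = mex{0,1} = 2
So g(8) = 2.
Heap D is a plain Nim heap of size 3, so its Grundy value is 3.
By the Sprague-Grundy theorem, the Grundy value of a sum of independent games is the XOR of the component values.
Combined value = 0 ⊕ 1 ⊕ 2 ⊕ 3 = 0.

0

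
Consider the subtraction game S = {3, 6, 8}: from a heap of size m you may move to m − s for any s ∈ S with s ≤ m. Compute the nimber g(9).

3

Build the Grundy sequence with g(k) = mex{g(k−s) : s ∈ {3, 6, 8}, s ≤ k}:
k:     0  1  2  3  4  5  6  7  8  9
g(k):  0  0  0  1  1  1  2  2  2  3
So g(9) = 3.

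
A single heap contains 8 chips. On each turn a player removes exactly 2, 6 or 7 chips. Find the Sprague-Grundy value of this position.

2

Grundy values for subtraction set {2, 6, 7}:
k:     0  1  2  3  4  5  6  7  8
g(k):  0  0  1  1  0  0  1  1  2
So g(8) = 2.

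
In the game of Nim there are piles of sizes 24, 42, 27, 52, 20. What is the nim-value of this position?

Compute the nim-sum pairwise:
24 ⊕ 42 = 50
50 ⊕ 27 = 41
41 ⊕ 52 = 29
29 ⊕ 20 = 9

9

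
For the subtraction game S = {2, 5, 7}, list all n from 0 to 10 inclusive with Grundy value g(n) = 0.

0, 1, 4, 10

Build the Grundy sequence with g(k) = mex{g(k−s) : s ∈ {2, 5, 7}, s ≤ k}:
k:     0  1  2  3  4  5  6  7  8  9 10
g(k):  0  0  1  1  0  2  1  3  2  2  0
The P-positions (g = 0) in 0..10 are 0, 1, 4, 10.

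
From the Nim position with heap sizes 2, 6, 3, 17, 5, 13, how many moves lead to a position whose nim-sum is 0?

1

Nim-sum: 2 ⊕ 6 ⊕ 3 ⊕ 17 ⊕ 5 ⊕ 13 = 30.
The overall nim-sum is X = 30. A heap of size p has a winning move iff p XOR X < p (reduce it to p XOR X).
  2: 2 XOR 30 = 28 ≥ 2 — no move.
  6: 6 XOR 30 = 24 ≥ 6 — no move.
  3: 3 XOR 30 = 29 ≥ 3 — no move.
  17: 17 XOR 30 = 15 < 17 — winning move (to 15).
  5: 5 XOR 30 = 27 ≥ 5 — no move.
  13: 13 XOR 30 = 19 ≥ 13 — no move.
That gives 1 winning move.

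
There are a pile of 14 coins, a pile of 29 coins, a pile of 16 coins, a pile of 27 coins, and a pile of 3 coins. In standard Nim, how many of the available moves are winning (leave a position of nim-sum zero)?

3

In binary:
  01110  (14)
  11101  (29)
  10000  (16)
  11011  (27)
  00011  (3)
  -----
  11011  (27)
The overall nim-sum is X = 27. A pile of size p has a winning move iff p XOR X < p (reduce it to p XOR X).
  14: 14 XOR 27 = 21 ≥ 14 — no move.
  29: 29 XOR 27 = 6 < 29 — winning move (to 6).
  16: 16 XOR 27 = 11 < 16 — winning move (to 11).
  27: 27 XOR 27 = 0 < 27 — winning move (to 0).
  3: 3 XOR 27 = 24 ≥ 3 — no move.
That gives 3 winning moves.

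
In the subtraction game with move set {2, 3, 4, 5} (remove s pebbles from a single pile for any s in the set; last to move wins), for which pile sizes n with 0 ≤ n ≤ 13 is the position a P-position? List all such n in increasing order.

Build the Grundy sequence with g(k) = mex{g(k−s) : s ∈ {2, 3, 4, 5}, s ≤ k}:
g(0) = mex{} = 0
g(1) = mex{} = 0
g(2) = mex{0} = 1
g(3) = mex{0} = 1
g(4) = mex{0,1} = 2
g(5) = mex{0,1} = 2
g(6) = mex{0,1,2} = 3
g(7) = mex{1,2} = 0
g(8) = mex{1,2,3} = 0
g(9) = mex{0,2,3} = 1
g(10) = mex{0,2,3} = 1
g(11) = mex{0,1,3} = 2
g(12) = mex{0,1} = 2
g(13) = mex{0,1,2} = 3
The P-positions (g = 0) in 0..13 are 0, 1, 7, 8.

0, 1, 7, 8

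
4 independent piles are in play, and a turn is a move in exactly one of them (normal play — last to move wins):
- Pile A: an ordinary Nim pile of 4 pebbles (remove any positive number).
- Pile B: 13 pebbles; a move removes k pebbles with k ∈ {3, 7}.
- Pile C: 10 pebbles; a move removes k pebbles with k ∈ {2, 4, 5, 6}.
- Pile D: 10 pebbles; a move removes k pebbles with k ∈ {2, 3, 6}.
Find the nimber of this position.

4

Pile A is a plain Nim pile of size 4, so its Grundy value is 4.
Grundy values for pile B (subtraction set {3, 7}):
g(0) = mex{} = 0
g(1) = mex{} = 0
g(2) = mex{} = 0
g(3) = mex{0} = 1
g(4) = mex{0} = 1
g(5) = mex{0} = 1
g(6) = mex{1} = 0
g(7) = mex{0,1} = 2
g(8) = mex{0,1} = 2
g(9) = mex{0} = 1
g(10) = mex{1,2} = 0
g(11) = mex{1,2} = 0
g(12) = mex{1} = 0
g(13) = mex{0} = 1
So g(13) = 1.
Grundy values for pile C (subtraction set {2, 4, 5, 6}):
g(0) = mex{} = 0
g(1) = mex{} = 0
g(2) = mex{0} = 1
g(3) = mex{0} = 1
g(4) = mex{0,1} = 2
g(5) = mex{0,1} = 2
g(6) = mex{0,1,2} = 3
g(7) = mex{0,1,2} = 3
g(8) = mex{1,2,3} = 0
g(9) = mex{1,2,3} = 0
g(10) = mex{0,2,3} = 1
So g(10) = 1.
Build the Grundy sequence for pile D with g(k) = mex{g(k−s) : s ∈ {2, 3, 6}, s ≤ k}:
k:     0  1  2  3  4  5  6  7  8  9 10
g(k):  0  0  1  1  2  0  3  1  2  0  0
So g(10) = 0.
By the Sprague-Grundy theorem, the Grundy value of a sum of independent games is the XOR of the component values.
Combined value = 4 XOR 1 XOR 1 XOR 0 = 4.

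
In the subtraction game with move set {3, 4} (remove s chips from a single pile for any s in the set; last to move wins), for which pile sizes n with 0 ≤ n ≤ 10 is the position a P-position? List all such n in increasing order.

0, 1, 2, 7, 8, 9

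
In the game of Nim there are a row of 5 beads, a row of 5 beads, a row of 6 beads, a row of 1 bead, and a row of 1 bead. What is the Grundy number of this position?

6

In binary:
  101  (5)
  101  (5)
  110  (6)
  001  (1)
  001  (1)
  ---
  110  (6)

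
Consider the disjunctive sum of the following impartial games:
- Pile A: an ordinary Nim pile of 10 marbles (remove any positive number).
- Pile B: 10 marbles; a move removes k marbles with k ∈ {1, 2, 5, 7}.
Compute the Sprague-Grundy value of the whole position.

11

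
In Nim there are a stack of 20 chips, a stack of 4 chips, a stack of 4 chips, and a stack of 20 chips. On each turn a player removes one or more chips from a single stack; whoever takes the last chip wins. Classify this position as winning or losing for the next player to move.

Write each in binary and XOR column by column:
  10100  (20)
  00100  (4)
  00100  (4)
  10100  (20)
  -----
  00000  (0)
The nim-sum is 0, so this is a P-position: the player to move is in a losing position under optimal play.

Losing position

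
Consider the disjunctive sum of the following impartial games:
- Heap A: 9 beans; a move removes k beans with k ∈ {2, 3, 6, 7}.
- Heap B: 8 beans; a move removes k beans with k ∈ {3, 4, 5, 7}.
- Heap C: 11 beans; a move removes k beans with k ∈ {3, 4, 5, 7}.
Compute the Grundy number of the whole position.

Grundy values for heap A (subtraction set {2, 3, 6, 7}):
k:     0  1  2  3  4  5  6  7  8  9
g(k):  0  0  1  1  2  0  3  1  2  0
So g(9) = 0.
Build the Grundy sequence for heap B with g(k) = mex{g(k−s) : s ∈ {3, 4, 5, 7}, s ≤ k}:
k:     0  1  2  3  4  5  6  7  8
g(k):  0  0  0  1  1  1  2  2  2
So g(8) = 2.
Build the Grundy sequence for heap C with g(k) = mex{g(k−s) : s ∈ {3, 4, 5, 7}, s ≤ k}:
k:     0  1  2  3  4  5  6  7  8  9 10 11
g(k):  0  0  0  1  1  1  2  2  2  3  0  0
So g(11) = 0.
The value of a disjunctive sum is the nim-sum of the parts.
Combined value = 0 XOR 2 XOR 0 = 2.

2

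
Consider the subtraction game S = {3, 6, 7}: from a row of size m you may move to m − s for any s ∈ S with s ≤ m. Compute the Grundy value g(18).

2

Grundy values for subtraction set {3, 6, 7}:
k:     0  1  2  3  4  5  6  7  8  9 10 11 12 13 14 15 16 17 18
g(k):  0  0  0  1  1  1  2  2  2  3  0  0  0  1  1  1  2  2  2
So g(18) = 2.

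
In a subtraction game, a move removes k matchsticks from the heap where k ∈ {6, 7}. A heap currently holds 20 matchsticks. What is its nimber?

1

Grundy values for subtraction set {6, 7}:
k:     0  1  2  3  4  5  6  7  8  9 10 11 12 13 14 15 16 17 18 19 20
g(k):  0  0  0  0  0  0  1  1  1  1  1  1  2  0  0  0  0  0  0  1  1
So g(20) = 1.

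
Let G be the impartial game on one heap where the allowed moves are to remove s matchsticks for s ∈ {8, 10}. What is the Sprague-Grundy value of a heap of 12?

1

Build the Grundy sequence with g(k) = mex{g(k−s) : s ∈ {8, 10}, s ≤ k}:
k:     0  1  2  3  4  5  6  7  8  9 10 11 12
g(k):  0  0  0  0  0  0  0  0  1  1  1  1  1
So g(12) = 1.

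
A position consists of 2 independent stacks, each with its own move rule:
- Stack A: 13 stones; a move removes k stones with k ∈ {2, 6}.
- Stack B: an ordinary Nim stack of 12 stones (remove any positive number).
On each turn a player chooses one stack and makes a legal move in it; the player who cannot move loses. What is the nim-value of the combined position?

Grundy values for stack A (subtraction set {2, 6}):
g(0) = mex{} = 0
g(1) = mex{} = 0
g(2) = mex{0} = 1
g(3) = mex{0} = 1
g(4) = mex{1} = 0
g(5) = mex{1} = 0
g(6) = mex{0} = 1
g(7) = mex{0} = 1
g(8) = mex{1} = 0
g(9) = mex{1} = 0
g(10) = mex{0} = 1
g(11) = mex{0} = 1
g(12) = mex{1} = 0
g(13) = mex{1} = 0
So g(13) = 0.
Stack B is a plain Nim stack of size 12, so its Grundy value is 12.
The value of a disjunctive sum is the nim-sum of the parts.
Combined value = 0 ⊕ 12 = 12.

12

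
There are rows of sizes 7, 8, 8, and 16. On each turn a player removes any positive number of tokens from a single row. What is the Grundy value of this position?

23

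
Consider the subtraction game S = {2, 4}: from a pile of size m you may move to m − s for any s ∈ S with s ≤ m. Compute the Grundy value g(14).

Grundy values for subtraction set {2, 4}:
k:     0  1  2  3  4  5  6  7  8  9 10 11 12 13 14
g(k):  0  0  1  1  2  2  0  0  1  1  2  2  0  0  1
So g(14) = 1.

1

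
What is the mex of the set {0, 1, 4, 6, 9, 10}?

2

The values 0, 1 are all present; 2 is the first non-negative integer missing from the set.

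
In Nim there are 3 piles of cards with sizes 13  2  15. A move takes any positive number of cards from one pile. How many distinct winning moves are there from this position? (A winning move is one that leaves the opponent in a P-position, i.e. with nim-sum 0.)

0

Write each in binary and XOR column by column:
  1101  (13)
  0010  (2)
  1111  (15)
  ----
  0000  (0)
The nim-sum is already 0, so every move leaves a nonzero nim-sum — there are no winning moves.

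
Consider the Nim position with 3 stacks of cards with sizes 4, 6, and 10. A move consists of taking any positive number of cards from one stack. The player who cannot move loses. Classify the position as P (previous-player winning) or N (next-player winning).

N-position

Compute the nim-sum pairwise:
4 XOR 6 = 2
2 XOR 10 = 8
The nim-sum is 8 ≠ 0, so this is an N-position: the player to move can win.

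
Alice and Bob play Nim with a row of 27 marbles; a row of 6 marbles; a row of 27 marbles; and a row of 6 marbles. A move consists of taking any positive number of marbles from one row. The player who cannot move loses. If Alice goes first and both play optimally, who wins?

Bob wins

Compute the nim-sum pairwise:
27 ^ 6 = 29
29 ^ 27 = 6
6 ^ 6 = 0
The nim-sum is 0, so this is a P-position: the player to move is in a losing position under optimal play; Alice is about to move from it and so loses — Bob wins.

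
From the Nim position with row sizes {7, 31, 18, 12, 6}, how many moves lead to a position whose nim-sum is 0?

Write each in binary and XOR column by column:
  00111  (7)
  11111  (31)
  10010  (18)
  01100  (12)
  00110  (6)
  -----
  00000  (0)
The nim-sum is already 0, so every move leaves a nonzero nim-sum — there are no winning moves.

0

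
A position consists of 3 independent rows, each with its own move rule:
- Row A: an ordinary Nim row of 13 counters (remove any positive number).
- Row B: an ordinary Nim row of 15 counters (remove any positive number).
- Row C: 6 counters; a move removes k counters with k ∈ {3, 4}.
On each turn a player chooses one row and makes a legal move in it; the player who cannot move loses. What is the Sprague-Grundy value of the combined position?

0

Row A is a plain Nim row of size 13, so its Grundy value is 13.
Row B is a plain Nim row of size 15, so its Grundy value is 15.
Grundy values for row C (subtraction set {3, 4}):
g(0) = mex{} = 0
g(1) = mex{} = 0
g(2) = mex{} = 0
g(3) = mex{0} = 1
g(4) = mex{0} = 1
g(5) = mex{0} = 1
g(6) = mex{0,1} = 2
So g(6) = 2.
The value of a disjunctive sum is the nim-sum of the parts.
Combined value = 13 XOR 15 XOR 2 = 0.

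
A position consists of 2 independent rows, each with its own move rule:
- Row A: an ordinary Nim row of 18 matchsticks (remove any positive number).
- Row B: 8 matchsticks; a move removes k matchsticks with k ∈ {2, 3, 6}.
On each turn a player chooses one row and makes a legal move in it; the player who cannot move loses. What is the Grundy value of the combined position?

16

Row A is a plain Nim row of size 18, so its Grundy value is 18.
For row B, compute g(0), g(1), … with moves {2, 3, 6}:
g(0) = mex{} = 0
g(1) = mex{} = 0
g(2) = mex{0} = 1
g(3) = mex{0} = 1
g(4) = mex{0,1} = 2
g(5) = mex{1} = 0
g(6) = mex{0,1,2} = 3
g(7) = mex{0,2} = 1
g(8) = mex{0,1,3} = 2
So g(8) = 2.
The value of a disjunctive sum is the nim-sum of the parts.
Combined value = 18 ⊕ 2 = 16.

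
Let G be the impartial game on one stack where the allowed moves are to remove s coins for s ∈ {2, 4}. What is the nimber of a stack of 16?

2

Compute g(0), g(1), … for moves {2, 4}:
k:     0  1  2  3  4  5  6  7  8  9 10 11 12 13 14 15 16
g(k):  0  0  1  1  2  2  0  0  1  1  2  2  0  0  1  1  2
So g(16) = 2.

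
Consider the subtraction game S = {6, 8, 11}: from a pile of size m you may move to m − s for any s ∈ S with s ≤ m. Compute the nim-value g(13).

Compute g(0), g(1), … for moves {6, 8, 11}:
k:     0  1  2  3  4  5  6  7  8  9 10 11 12 13
g(k):  0  0  0  0  0  0  1  1  1  1  1  1  2  2
So g(13) = 2.

2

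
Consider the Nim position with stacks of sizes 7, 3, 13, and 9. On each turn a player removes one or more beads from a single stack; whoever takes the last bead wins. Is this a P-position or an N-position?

P-position

In binary:
  0111  (7)
  0011  (3)
  1101  (13)
  1001  (9)
  ----
  0000  (0)
The nim-sum is 0, so this is a P-position: the player to move is in a losing position under optimal play.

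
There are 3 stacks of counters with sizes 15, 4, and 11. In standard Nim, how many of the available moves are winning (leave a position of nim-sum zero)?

Write each in binary and XOR column by column:
  1111  (15)
  0100  (4)
  1011  (11)
  ----
  0000  (0)
The nim-sum is already 0, so every move leaves a nonzero nim-sum — there are no winning moves.

0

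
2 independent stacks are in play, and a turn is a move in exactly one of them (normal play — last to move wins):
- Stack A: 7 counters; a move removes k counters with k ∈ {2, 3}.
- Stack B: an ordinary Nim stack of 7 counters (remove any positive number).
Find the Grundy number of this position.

6

For stack A, compute g(0), g(1), … with moves {2, 3}:
k:     0  1  2  3  4  5  6  7
g(k):  0  0  1  1  2  0  0  1
So g(7) = 1.
Stack B is a plain Nim stack of size 7, so its Grundy value is 7.
By the Sprague-Grundy theorem, the Grundy value of a sum of independent games is the XOR of the component values.
Combined value = 1 XOR 7 = 6.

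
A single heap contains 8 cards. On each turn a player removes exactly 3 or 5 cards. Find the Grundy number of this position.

0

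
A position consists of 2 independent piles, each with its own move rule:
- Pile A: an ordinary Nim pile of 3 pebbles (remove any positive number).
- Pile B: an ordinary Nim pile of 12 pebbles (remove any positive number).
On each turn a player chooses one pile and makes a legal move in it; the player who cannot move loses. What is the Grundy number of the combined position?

15

Pile A is a plain Nim pile of size 3, so its Grundy value is 3.
Pile B is a plain Nim pile of size 12, so its Grundy value is 12.
The value of a disjunctive sum is the nim-sum of the parts.
Combined value = 3 XOR 12 = 15.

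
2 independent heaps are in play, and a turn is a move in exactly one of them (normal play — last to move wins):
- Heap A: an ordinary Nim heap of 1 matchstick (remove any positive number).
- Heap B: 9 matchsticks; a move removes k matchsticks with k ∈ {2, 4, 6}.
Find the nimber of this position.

1

Heap A is a plain Nim heap of size 1, so its Grundy value is 1.
For heap B, compute g(0), g(1), … with moves {2, 4, 6}:
k:     0  1  2  3  4  5  6  7  8  9
g(k):  0  0  1  1  2  2  3  3  0  0
So g(9) = 0.
The value of a disjunctive sum is the nim-sum of the parts.
Combined value = 1 XOR 0 = 1.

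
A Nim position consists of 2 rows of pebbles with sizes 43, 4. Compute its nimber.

47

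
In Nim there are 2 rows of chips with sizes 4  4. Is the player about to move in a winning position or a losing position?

Compute the nim-sum pairwise:
4 ⊕ 4 = 0
The nim-sum is 0, so this is a P-position: the player to move is in a losing position under optimal play.

Losing position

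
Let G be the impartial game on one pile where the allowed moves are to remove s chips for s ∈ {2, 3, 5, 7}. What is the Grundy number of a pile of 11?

1

Compute g(0), g(1), … for moves {2, 3, 5, 7}:
k:     0  1  2  3  4  5  6  7  8  9 10 11
g(k):  0  0  1  1  2  2  3  3  4  0  0  1
So g(11) = 1.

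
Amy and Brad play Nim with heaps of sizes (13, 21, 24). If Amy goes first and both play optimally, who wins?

Brad wins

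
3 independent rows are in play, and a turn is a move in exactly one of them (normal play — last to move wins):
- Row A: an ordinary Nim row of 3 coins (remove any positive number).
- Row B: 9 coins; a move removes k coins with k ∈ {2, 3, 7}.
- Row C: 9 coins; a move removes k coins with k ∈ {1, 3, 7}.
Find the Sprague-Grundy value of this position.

Row A is a plain Nim row of size 3, so its Grundy value is 3.
Build the Grundy sequence for row B with g(k) = mex{g(k−s) : s ∈ {2, 3, 7}, s ≤ k}:
g(0) = mex{} = 0
g(1) = mex{} = 0
g(2) = mex{0} = 1
g(3) = mex{0} = 1
g(4) = mex{0,1} = 2
g(5) = mex{1} = 0
g(6) = mex{1,2} = 0
g(7) = mex{0,2} = 1
g(8) = mex{0} = 1
g(9) = mex{0,1} = 2
So g(9) = 2.
For row C, compute g(0), g(1), … with moves {1, 3, 7}:
k:     0  1  2  3  4  5  6  7  8  9
g(k):  0  1  0  1  0  1  0  1  0  1
So g(9) = 1.
The value of a disjunctive sum is the nim-sum of the parts.
Combined value = 3 ⊕ 2 ⊕ 1 = 0.

0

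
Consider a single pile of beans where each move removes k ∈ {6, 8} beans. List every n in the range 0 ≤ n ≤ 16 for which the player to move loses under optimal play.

0, 1, 2, 3, 4, 5, 14, 15, 16

Compute g(0), g(1), … for moves {6, 8}:
k:     0  1  2  3  4  5  6  7  8  9 10 11 12 13 14 15 16
g(k):  0  0  0  0  0  0  1  1  1  1  1  1  2  2  0  0  0
The P-positions (g = 0) in 0..16 are 0, 1, 2, 3, 4, 5, 14, 15, 16.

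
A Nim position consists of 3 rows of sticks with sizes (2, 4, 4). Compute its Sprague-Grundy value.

Compute the nim-sum pairwise:
2 ⊕ 4 = 6
6 ⊕ 4 = 2

2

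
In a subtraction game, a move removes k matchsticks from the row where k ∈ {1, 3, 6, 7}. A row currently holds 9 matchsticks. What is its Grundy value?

Build the Grundy sequence with g(k) = mex{g(k−s) : s ∈ {1, 3, 6, 7}, s ≤ k}:
k:     0  1  2  3  4  5  6  7  8  9
g(k):  0  1  0  1  0  1  2  3  2  3
So g(9) = 3.

3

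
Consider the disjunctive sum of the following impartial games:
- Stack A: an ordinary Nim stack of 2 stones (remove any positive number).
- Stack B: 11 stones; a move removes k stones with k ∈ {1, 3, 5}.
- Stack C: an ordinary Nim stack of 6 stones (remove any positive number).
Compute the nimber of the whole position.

Stack A is a plain Nim stack of size 2, so its Grundy value is 2.
Build the Grundy sequence for stack B with g(k) = mex{g(k−s) : s ∈ {1, 3, 5}, s ≤ k}:
g(0) = mex{} = 0
g(1) = mex{0} = 1
g(2) = mex{1} = 0
g(3) = mex{0} = 1
g(4) = mex{1} = 0
g(5) = mex{0} = 1
g(6) = mex{1} = 0
g(7) = mex{0} = 1
g(8) = mex{1} = 0
g(9) = mex{0} = 1
g(10) = mex{1} = 0
g(11) = mex{0} = 1
So g(11) = 1.
Stack C is a plain Nim stack of size 6, so its Grundy value is 6.
The value of a disjunctive sum is the nim-sum of the parts.
Combined value = 2 XOR 1 XOR 6 = 5.

5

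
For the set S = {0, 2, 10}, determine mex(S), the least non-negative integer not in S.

0 is in the set but 1 is not, so the mex is 1.

1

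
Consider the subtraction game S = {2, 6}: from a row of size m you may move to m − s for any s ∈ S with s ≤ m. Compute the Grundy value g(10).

1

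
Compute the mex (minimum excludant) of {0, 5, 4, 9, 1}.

2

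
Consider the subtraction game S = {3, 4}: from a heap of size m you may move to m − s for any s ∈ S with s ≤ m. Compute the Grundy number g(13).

2

Compute g(0), g(1), … for moves {3, 4}:
g(0) = mex{} = 0
g(1) = mex{} = 0
g(2) = mex{} = 0
g(3) = mex{0} = 1
g(4) = mex{0} = 1
g(5) = mex{0} = 1
g(6) = mex{0,1} = 2
g(7) = mex{1} = 0
g(8) = mex{1} = 0
g(9) = mex{1,2} = 0
g(10) = mex{0,2} = 1
g(11) = mex{0} = 1
g(12) = mex{0} = 1
g(13) = mex{0,1} = 2
So g(13) = 2.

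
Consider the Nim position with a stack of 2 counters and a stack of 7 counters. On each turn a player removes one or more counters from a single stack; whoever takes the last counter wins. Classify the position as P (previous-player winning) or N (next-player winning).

Compute the nim-sum pairwise:
2 ⊕ 7 = 5
The nim-sum is 5 ≠ 0, so this is an N-position: the player to move can win.

N-position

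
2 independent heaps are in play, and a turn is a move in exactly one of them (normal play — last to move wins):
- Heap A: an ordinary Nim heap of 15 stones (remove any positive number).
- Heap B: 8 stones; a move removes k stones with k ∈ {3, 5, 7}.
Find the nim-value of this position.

13

Heap A is a plain Nim heap of size 15, so its Grundy value is 15.
For heap B, compute g(0), g(1), … with moves {3, 5, 7}:
g(0) = mex{} = 0
g(1) = mex{} = 0
g(2) = mex{} = 0
g(3) = mex{0} = 1
g(4) = mex{0} = 1
g(5) = mex{0} = 1
g(6) = mex{0,1} = 2
g(7) = mex{0,1} = 2
g(8) = mex{0,1} = 2
So g(8) = 2.
The value of a disjunctive sum is the nim-sum of the parts.
Combined value = 15 XOR 2 = 13.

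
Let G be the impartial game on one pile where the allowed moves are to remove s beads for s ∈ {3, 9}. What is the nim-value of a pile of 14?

Build the Grundy sequence with g(k) = mex{g(k−s) : s ∈ {3, 9}, s ≤ k}:
k:     0  1  2  3  4  5  6  7  8  9 10 11 12 13 14
g(k):  0  0  0  1  1  1  0  0  0  1  1  1  0  0  0
So g(14) = 0.

0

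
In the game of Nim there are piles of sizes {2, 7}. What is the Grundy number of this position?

Compute the nim-sum pairwise:
2 ⊕ 7 = 5

5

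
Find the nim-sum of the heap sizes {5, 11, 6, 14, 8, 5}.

11

Write each in binary and XOR column by column:
  0101  (5)
  1011  (11)
  0110  (6)
  1110  (14)
  1000  (8)
  0101  (5)
  ----
  1011  (11)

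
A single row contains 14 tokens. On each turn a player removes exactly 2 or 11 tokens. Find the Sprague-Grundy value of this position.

0

Build the Grundy sequence with g(k) = mex{g(k−s) : s ∈ {2, 11}, s ≤ k}:
k:     0  1  2  3  4  5  6  7  8  9 10 11 12 13 14
g(k):  0  0  1  1  0  0  1  1  0  0  1  1  2  0  0
So g(14) = 0.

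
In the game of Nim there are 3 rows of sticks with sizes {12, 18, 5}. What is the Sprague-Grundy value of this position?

Write each in binary and XOR column by column:
  01100  (12)
  10010  (18)
  00101  (5)
  -----
  11011  (27)

27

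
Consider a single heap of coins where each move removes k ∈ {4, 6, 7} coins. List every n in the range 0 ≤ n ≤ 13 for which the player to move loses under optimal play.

0, 1, 2, 3, 11, 12, 13

Build the Grundy sequence with g(k) = mex{g(k−s) : s ∈ {4, 6, 7}, s ≤ k}:
g(0) = mex{} = 0
g(1) = mex{} = 0
g(2) = mex{} = 0
g(3) = mex{} = 0
g(4) = mex{0} = 1
g(5) = mex{0} = 1
g(6) = mex{0} = 1
g(7) = mex{0} = 1
g(8) = mex{0,1} = 2
g(9) = mex{0,1} = 2
g(10) = mex{0,1} = 2
g(11) = mex{1} = 0
g(12) = mex{1,2} = 0
g(13) = mex{1,2} = 0
The P-positions (g = 0) in 0..13 are 0, 1, 2, 3, 11, 12, 13.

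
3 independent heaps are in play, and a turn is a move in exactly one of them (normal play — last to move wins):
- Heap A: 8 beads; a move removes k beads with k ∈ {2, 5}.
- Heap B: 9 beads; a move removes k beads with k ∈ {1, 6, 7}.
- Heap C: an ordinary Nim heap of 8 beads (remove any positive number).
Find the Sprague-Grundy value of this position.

Grundy values for heap A (subtraction set {2, 5}):
k:     0  1  2  3  4  5  6  7  8
g(k):  0  0  1  1  0  2  1  0  0
So g(8) = 0.
Grundy values for heap B (subtraction set {1, 6, 7}):
g(0) = mex{} = 0
g(1) = mex{0} = 1
g(2) = mex{1} = 0
g(3) = mex{0} = 1
g(4) = mex{1} = 0
g(5) = mex{0} = 1
g(6) = mex{0,1} = 2
g(7) = mex{0,1,2} = 3
g(8) = mex{0,1,3} = 2
g(9) = mex{0,1,2} = 3
So g(9) = 3.
Heap C is a plain Nim heap of size 8, so its Grundy value is 8.
The value of a disjunctive sum is the nim-sum of the parts.
Combined value = 0 ⊕ 3 ⊕ 8 = 11.

11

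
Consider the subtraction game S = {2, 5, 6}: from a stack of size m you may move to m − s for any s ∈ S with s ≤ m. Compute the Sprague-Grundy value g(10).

1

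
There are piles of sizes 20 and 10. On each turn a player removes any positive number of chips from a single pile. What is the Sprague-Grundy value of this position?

30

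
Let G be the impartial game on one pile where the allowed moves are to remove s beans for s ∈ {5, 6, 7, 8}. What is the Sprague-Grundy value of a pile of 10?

Compute g(0), g(1), … for moves {5, 6, 7, 8}:
g(0) = mex{} = 0
g(1) = mex{} = 0
g(2) = mex{} = 0
g(3) = mex{} = 0
g(4) = mex{} = 0
g(5) = mex{0} = 1
g(6) = mex{0} = 1
g(7) = mex{0} = 1
g(8) = mex{0} = 1
g(9) = mex{0} = 1
g(10) = mex{0,1} = 2
So g(10) = 2.

2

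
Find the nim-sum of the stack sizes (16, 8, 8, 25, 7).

14

Nim-sum: 16 ^ 8 ^ 8 ^ 25 ^ 7 = 14.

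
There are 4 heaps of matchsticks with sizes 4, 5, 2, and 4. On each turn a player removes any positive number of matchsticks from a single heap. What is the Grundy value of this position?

7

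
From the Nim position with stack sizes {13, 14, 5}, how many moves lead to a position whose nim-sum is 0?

3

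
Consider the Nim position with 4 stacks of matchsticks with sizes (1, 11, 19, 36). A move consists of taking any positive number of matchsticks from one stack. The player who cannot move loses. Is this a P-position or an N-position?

Compute the nim-sum pairwise:
1 ^ 11 = 10
10 ^ 19 = 25
25 ^ 36 = 61
The nim-sum is 61 ≠ 0, so this is an N-position: the player to move can win.

N-position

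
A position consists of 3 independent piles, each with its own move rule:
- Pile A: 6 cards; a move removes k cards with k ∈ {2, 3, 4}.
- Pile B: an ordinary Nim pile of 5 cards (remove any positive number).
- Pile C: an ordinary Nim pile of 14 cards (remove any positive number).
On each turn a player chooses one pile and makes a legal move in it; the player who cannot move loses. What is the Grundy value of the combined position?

11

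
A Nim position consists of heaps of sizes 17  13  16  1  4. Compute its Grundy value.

9

Bitwise XOR of the heap sizes:
  10001  (17)
  01101  (13)
  10000  (16)
  00001  (1)
  00100  (4)
  -----
  01001  (9)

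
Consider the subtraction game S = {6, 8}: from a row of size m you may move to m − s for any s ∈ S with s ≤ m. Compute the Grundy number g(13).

Build the Grundy sequence with g(k) = mex{g(k−s) : s ∈ {6, 8}, s ≤ k}:
k:     0  1  2  3  4  5  6  7  8  9 10 11 12 13
g(k):  0  0  0  0  0  0  1  1  1  1  1  1  2  2
So g(13) = 2.

2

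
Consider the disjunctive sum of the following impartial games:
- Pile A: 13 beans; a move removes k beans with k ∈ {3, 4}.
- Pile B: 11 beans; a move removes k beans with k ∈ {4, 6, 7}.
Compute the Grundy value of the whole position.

Build the Grundy sequence for pile A with g(k) = mex{g(k−s) : s ∈ {3, 4}, s ≤ k}:
k:     0  1  2  3  4  5  6  7  8  9 10 11 12 13
g(k):  0  0  0  1  1  1  2  0  0  0  1  1  1  2
So g(13) = 2.
For pile B, compute g(0), g(1), … with moves {4, 6, 7}:
k:     0  1  2  3  4  5  6  7  8  9 10 11
g(k):  0  0  0  0  1  1  1  1  2  2  2  0
So g(11) = 0.
The value of a disjunctive sum is the nim-sum of the parts.
Combined value = 2 XOR 0 = 2.

2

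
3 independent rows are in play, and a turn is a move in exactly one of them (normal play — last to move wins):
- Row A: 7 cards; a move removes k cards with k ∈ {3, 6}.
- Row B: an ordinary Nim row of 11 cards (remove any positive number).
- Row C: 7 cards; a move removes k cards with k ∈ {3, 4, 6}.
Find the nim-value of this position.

11

Grundy values for row A (subtraction set {3, 6}):
g(0) = mex{} = 0
g(1) = mex{} = 0
g(2) = mex{} = 0
g(3) = mex{0} = 1
g(4) = mex{0} = 1
g(5) = mex{0} = 1
g(6) = mex{0,1} = 2
g(7) = mex{0,1} = 2
So g(7) = 2.
Row B is a plain Nim row of size 11, so its Grundy value is 11.
Build the Grundy sequence for row C with g(k) = mex{g(k−s) : s ∈ {3, 4, 6}, s ≤ k}:
k:     0  1  2  3  4  5  6  7
g(k):  0  0  0  1  1  1  2  2
So g(7) = 2.
By the Sprague-Grundy theorem, the Grundy value of a sum of independent games is the XOR of the component values.
Combined value = 2 XOR 11 XOR 2 = 11.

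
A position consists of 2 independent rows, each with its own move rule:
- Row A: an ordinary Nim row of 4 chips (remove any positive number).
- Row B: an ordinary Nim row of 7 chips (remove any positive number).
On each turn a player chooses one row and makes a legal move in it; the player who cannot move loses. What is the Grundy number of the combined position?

3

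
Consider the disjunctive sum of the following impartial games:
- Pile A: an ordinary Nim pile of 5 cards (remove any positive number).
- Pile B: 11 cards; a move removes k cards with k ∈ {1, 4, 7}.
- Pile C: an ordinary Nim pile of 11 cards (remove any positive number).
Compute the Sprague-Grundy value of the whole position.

Pile A is a plain Nim pile of size 5, so its Grundy value is 5.
Build the Grundy sequence for pile B with g(k) = mex{g(k−s) : s ∈ {1, 4, 7}, s ≤ k}:
g(0) = mex{} = 0
g(1) = mex{0} = 1
g(2) = mex{1} = 0
g(3) = mex{0} = 1
g(4) = mex{0,1} = 2
g(5) = mex{1,2} = 0
g(6) = mex{0} = 1
g(7) = mex{0,1} = 2
g(8) = mex{1,2} = 0
g(9) = mex{0} = 1
g(10) = mex{1} = 0
g(11) = mex{0,2} = 1
So g(11) = 1.
Pile C is a plain Nim pile of size 11, so its Grundy value is 11.
By the Sprague-Grundy theorem, the Grundy value of a sum of independent games is the XOR of the component values.
Combined value = 5 ⊕ 1 ⊕ 11 = 15.

15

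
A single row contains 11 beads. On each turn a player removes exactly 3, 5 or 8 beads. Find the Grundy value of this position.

0

Grundy values for subtraction set {3, 5, 8}:
g(0) = mex{} = 0
g(1) = mex{} = 0
g(2) = mex{} = 0
g(3) = mex{0} = 1
g(4) = mex{0} = 1
g(5) = mex{0} = 1
g(6) = mex{0,1} = 2
g(7) = mex{0,1} = 2
g(8) = mex{0,1} = 2
g(9) = mex{0,1,2} = 3
g(10) = mex{0,1,2} = 3
g(11) = mex{1,2} = 0
So g(11) = 0.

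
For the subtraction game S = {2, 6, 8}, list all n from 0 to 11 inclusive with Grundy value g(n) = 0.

0, 1, 4, 5

Grundy values for subtraction set {2, 6, 8}:
k:     0  1  2  3  4  5  6  7  8  9 10 11
g(k):  0  0  1  1  0  0  1  1  2  2  3  3
The P-positions (g = 0) in 0..11 are 0, 1, 4, 5.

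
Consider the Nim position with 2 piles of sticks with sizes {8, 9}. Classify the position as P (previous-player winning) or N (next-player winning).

Compute the nim-sum pairwise:
8 ^ 9 = 1
The nim-sum is 1 ≠ 0, so this is an N-position: the player to move can win.

N-position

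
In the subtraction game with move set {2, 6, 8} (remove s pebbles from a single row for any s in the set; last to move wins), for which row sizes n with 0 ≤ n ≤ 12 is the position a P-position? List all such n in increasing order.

0, 1, 4, 5

Compute g(0), g(1), … for moves {2, 6, 8}:
g(0) = mex{} = 0
g(1) = mex{} = 0
g(2) = mex{0} = 1
g(3) = mex{0} = 1
g(4) = mex{1} = 0
g(5) = mex{1} = 0
g(6) = mex{0} = 1
g(7) = mex{0} = 1
g(8) = mex{0,1} = 2
g(9) = mex{0,1} = 2
g(10) = mex{0,1,2} = 3
g(11) = mex{0,1,2} = 3
g(12) = mex{0,1,3} = 2
The P-positions (g = 0) in 0..12 are 0, 1, 4, 5.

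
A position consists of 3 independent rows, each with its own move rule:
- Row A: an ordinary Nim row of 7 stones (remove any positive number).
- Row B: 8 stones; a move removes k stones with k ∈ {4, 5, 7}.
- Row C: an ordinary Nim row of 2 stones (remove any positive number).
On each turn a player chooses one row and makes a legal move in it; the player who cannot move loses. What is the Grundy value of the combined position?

7

Row A is a plain Nim row of size 7, so its Grundy value is 7.
Build the Grundy sequence for row B with g(k) = mex{g(k−s) : s ∈ {4, 5, 7}, s ≤ k}:
k:     0  1  2  3  4  5  6  7  8
g(k):  0  0  0  0  1  1  1  1  2
So g(8) = 2.
Row C is a plain Nim row of size 2, so its Grundy value is 2.
By the Sprague-Grundy theorem, the Grundy value of a sum of independent games is the XOR of the component values.
Combined value = 7 ⊕ 2 ⊕ 2 = 7.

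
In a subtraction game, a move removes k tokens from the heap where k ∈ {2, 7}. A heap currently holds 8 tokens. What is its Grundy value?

2

Build the Grundy sequence with g(k) = mex{g(k−s) : s ∈ {2, 7}, s ≤ k}:
g(0) = mex{} = 0
g(1) = mex{} = 0
g(2) = mex{0} = 1
g(3) = mex{0} = 1
g(4) = mex{1} = 0
g(5) = mex{1} = 0
g(6) = mex{0} = 1
g(7) = mex{0} = 1
g(8) = mex{0,1} = 2
So g(8) = 2.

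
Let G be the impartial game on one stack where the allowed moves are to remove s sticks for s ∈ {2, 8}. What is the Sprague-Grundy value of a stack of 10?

Build the Grundy sequence with g(k) = mex{g(k−s) : s ∈ {2, 8}, s ≤ k}:
k:     0  1  2  3  4  5  6  7  8  9 10
g(k):  0  0  1  1  0  0  1  1  2  2  0
So g(10) = 0.

0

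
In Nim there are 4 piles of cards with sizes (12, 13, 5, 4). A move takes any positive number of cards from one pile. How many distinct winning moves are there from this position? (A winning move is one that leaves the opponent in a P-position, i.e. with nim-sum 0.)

Nim-sum: 12 XOR 13 XOR 5 XOR 4 = 0.
The nim-sum is already 0, so every move leaves a nonzero nim-sum — there are no winning moves.

0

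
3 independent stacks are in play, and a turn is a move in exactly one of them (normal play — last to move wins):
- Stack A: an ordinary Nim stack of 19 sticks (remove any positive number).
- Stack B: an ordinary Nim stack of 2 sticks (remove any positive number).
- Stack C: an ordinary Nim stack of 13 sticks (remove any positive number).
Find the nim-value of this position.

28

Stack A is a plain Nim stack of size 19, so its Grundy value is 19.
Stack B is a plain Nim stack of size 2, so its Grundy value is 2.
Stack C is a plain Nim stack of size 13, so its Grundy value is 13.
By the Sprague-Grundy theorem, the Grundy value of a sum of independent games is the XOR of the component values.
Combined value = 19 XOR 2 XOR 13 = 28.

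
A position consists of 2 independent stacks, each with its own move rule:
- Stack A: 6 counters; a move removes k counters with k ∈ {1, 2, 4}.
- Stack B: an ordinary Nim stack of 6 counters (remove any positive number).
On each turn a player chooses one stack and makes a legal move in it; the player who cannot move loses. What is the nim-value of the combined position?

6

For stack A, compute g(0), g(1), … with moves {1, 2, 4}:
g(0) = mex{} = 0
g(1) = mex{0} = 1
g(2) = mex{0,1} = 2
g(3) = mex{1,2} = 0
g(4) = mex{0,2} = 1
g(5) = mex{0,1} = 2
g(6) = mex{1,2} = 0
So g(6) = 0.
Stack B is a plain Nim stack of size 6, so its Grundy value is 6.
The value of a disjunctive sum is the nim-sum of the parts.
Combined value = 0 XOR 6 = 6.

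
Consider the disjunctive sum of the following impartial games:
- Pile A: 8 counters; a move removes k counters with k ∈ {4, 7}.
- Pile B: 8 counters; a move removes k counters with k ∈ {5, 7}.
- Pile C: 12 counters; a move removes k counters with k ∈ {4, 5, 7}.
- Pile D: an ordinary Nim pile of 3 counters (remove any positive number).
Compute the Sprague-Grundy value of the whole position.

0

Build the Grundy sequence for pile A with g(k) = mex{g(k−s) : s ∈ {4, 7}, s ≤ k}:
k:     0  1  2  3  4  5  6  7  8
g(k):  0  0  0  0  1  1  1  1  2
So g(8) = 2.
Grundy values for pile B (subtraction set {5, 7}):
g(0) = mex{} = 0
g(1) = mex{} = 0
g(2) = mex{} = 0
g(3) = mex{} = 0
g(4) = mex{} = 0
g(5) = mex{0} = 1
g(6) = mex{0} = 1
g(7) = mex{0} = 1
g(8) = mex{0} = 1
So g(8) = 1.
Build the Grundy sequence for pile C with g(k) = mex{g(k−s) : s ∈ {4, 5, 7}, s ≤ k}:
k:     0  1  2  3  4  5  6  7  8  9 10 11 12
g(k):  0  0  0  0  1  1  1  1  2  2  2  0  0
So g(12) = 0.
Pile D is a plain Nim pile of size 3, so its Grundy value is 3.
By the Sprague-Grundy theorem, the Grundy value of a sum of independent games is the XOR of the component values.
Combined value = 2 XOR 1 XOR 0 XOR 3 = 0.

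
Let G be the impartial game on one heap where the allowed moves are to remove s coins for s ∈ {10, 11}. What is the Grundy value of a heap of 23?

Grundy values for subtraction set {10, 11}:
k:     0  1  2  3  4  5  6  7  8  9 10 11 12 13 14 15 16 17 18 19 20 21 22 23
g(k):  0  0  0  0  0  0  0  0  0  0  1  1  1  1  1  1  1  1  1  1  2  0  0  0
So g(23) = 0.

0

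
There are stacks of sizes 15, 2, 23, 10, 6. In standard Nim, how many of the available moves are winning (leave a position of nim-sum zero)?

Compute the nim-sum pairwise:
15 ⊕ 2 = 13
13 ⊕ 23 = 26
26 ⊕ 10 = 16
16 ⊕ 6 = 22
The overall nim-sum is X = 22. A stack of size p has a winning move iff p XOR X < p (reduce it to p XOR X).
  15: 15 XOR 22 = 25 ≥ 15 — no move.
  2: 2 XOR 22 = 20 ≥ 2 — no move.
  23: 23 XOR 22 = 1 < 23 — winning move (to 1).
  10: 10 XOR 22 = 28 ≥ 10 — no move.
  6: 6 XOR 22 = 16 ≥ 6 — no move.
That gives 1 winning move.

1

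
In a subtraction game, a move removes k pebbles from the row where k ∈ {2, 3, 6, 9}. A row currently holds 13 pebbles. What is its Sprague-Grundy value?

0

Grundy values for subtraction set {2, 3, 6, 9}:
k:     0  1  2  3  4  5  6  7  8  9 10 11 12 13
g(k):  0  0  1  1  2  0  3  1  2  2  3  3  0  0
So g(13) = 0.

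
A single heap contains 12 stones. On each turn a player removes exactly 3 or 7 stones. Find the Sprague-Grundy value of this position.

Build the Grundy sequence with g(k) = mex{g(k−s) : s ∈ {3, 7}, s ≤ k}:
k:     0  1  2  3  4  5  6  7  8  9 10 11 12
g(k):  0  0  0  1  1  1  0  2  2  1  0  0  0
So g(12) = 0.

0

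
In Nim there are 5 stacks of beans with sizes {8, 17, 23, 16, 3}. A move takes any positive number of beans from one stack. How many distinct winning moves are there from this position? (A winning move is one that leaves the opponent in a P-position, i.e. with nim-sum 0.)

Compute the nim-sum pairwise:
8 XOR 17 = 25
25 XOR 23 = 14
14 XOR 16 = 30
30 XOR 3 = 29
The overall nim-sum is X = 29. A stack of size p has a winning move iff p XOR X < p (reduce it to p XOR X).
  8: 8 XOR 29 = 21 ≥ 8 — no move.
  17: 17 XOR 29 = 12 < 17 — winning move (to 12).
  23: 23 XOR 29 = 10 < 23 — winning move (to 10).
  16: 16 XOR 29 = 13 < 16 — winning move (to 13).
  3: 3 XOR 29 = 30 ≥ 3 — no move.
That gives 3 winning moves.

3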